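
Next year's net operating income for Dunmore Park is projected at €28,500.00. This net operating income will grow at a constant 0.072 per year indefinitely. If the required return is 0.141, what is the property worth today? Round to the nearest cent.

€413043.48

Growing perpetuity: P = D₁ / (r − g) = €28,500.0000 / (0.141 − 0.072) = €413,043.48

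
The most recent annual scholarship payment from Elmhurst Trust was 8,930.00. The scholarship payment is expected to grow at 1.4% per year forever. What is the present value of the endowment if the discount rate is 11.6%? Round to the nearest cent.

88774.71

D₁ = D₀ × (1 + g) = 8,930.00 × 1.014 = 9,055.0200
Growing perpetuity: P = D₁ / (r − g) = 9,055.0200 / (0.116 − 0.014) = 88,774.71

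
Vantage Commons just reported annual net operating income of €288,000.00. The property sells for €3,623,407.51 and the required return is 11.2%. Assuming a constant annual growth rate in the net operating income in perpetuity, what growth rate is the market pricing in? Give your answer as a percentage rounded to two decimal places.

3.01%

P = D₀(1+g)/(r−g) ⇒ P(r−g) = D₀(1+g) ⇒ g(P+D₀) = P·r − D₀
g = (P·r − D₀)/(P + D₀) = (€3,623,407.51×0.112 − €288,000.00) / (€3,623,407.51 + €288,000.00) = 0.030123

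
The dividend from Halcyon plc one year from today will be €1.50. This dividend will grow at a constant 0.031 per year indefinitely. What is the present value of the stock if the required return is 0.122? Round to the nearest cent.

€16.48

Growing perpetuity: P = D₁ / (r − g) = €1.5000 / (0.122 − 0.031) = €16.48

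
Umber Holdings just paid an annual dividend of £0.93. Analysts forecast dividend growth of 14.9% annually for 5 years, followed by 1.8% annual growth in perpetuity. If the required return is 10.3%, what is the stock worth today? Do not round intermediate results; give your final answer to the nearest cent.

D_1 = 1.06857
D_2 = 1.22779
D_3 = 1.41073
D_4 = 1.62093
D_5 = 1.86244
Terminal value at year 5: TV = D_5×(1+g_2)/(r−g_2) = 1.89597/0.085 = 22.30550
P_0 = D_1/(1+r)^1 + D_2/(1+r)^2 + D_3/(1+r)^3 + D_4/(1+r)^4 + D_5/(1+r)^5 + TV/(1+r)^5
    = 0.96879 + 1.00919 + 1.05128 + 1.09512 + 1.14079 + 13.66263 = 18.92779

£18.93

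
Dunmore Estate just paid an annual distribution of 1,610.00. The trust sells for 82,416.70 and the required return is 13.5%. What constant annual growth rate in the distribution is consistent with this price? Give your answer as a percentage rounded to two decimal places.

P = D₀(1+g)/(r−g) ⇒ P(r−g) = D₀(1+g) ⇒ g(P+D₀) = P·r − D₀
g = (P·r − D₀)/(P + D₀) = (82,416.70×0.135 − 1,610.00) / (82,416.70 + 1,610.00) = 0.113253

11.33%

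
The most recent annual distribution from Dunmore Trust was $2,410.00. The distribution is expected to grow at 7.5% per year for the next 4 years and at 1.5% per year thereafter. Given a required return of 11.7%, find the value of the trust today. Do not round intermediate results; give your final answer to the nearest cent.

D_1 = 2590.75000
D_2 = 2785.05625
D_3 = 2993.93547
D_4 = 3218.48063
Terminal value at year 4: TV = D_4×(1+g_2)/(r−g_2) = 3266.75784/0.102 = 32027.03763
P_0 = D_1/(1+r)^1 + D_2/(1+r)^2 + D_3/(1+r)^3 + D_4/(1+r)^4 + TV/(1+r)^4
    = 2319.38227 + 2232.17184 + 2148.24058 + 2067.46520 + 20573.30562 = 29340.56551

$29340.57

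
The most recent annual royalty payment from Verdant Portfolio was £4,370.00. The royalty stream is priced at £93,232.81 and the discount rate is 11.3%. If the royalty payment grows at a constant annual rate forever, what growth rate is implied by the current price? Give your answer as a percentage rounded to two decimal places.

6.32%

P = D₀(1+g)/(r−g) ⇒ P(r−g) = D₀(1+g) ⇒ g(P+D₀) = P·r − D₀
g = (P·r − D₀)/(P + D₀) = (£93,232.81×0.113 − £4,370.00) / (£93,232.81 + £4,370.00) = 0.063167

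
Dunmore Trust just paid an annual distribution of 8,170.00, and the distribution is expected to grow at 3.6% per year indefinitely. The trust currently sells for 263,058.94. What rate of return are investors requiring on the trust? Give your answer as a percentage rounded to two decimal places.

D₁ = 8,170.00 × 1.036 = 8,464.1200
P = D₁/(r − g) ⇒ r = D₁/P + g = 8,464.1200/263,058.94 + 0.036 = 0.032176 + 0.036 = 0.068176

6.82%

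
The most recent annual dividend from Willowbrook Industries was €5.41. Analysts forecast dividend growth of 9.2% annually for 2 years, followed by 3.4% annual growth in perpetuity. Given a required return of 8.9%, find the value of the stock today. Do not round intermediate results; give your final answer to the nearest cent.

€113.13

D_1 = 5.90772
D_2 = 6.45123
Terminal value at year 2: TV = D_2×(1+g_2)/(r−g_2) = 6.67057/0.055 = 121.28313
P_0 = D_1/(1+r)^1 + D_2/(1+r)^2 + TV/(1+r)^2
    = 5.42490 + 5.43985 + 102.26915 = 113.13390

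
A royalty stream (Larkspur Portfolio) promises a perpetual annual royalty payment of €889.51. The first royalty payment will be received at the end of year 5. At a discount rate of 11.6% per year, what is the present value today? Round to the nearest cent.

€4943.52

Value at end of year 4: C / r = €889.51 / 0.116 = €7,668.1897
Discount to today: PV = €7,668.1897 / (1 + 0.116)^4 = €7,668.1897 / 1.551161 = €4,943.52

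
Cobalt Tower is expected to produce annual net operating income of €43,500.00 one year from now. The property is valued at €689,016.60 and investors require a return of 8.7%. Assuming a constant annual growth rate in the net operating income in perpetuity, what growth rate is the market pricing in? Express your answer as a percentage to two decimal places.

P = D₁/(r−g) ⇒ g = r − D₁/P = 0.087 − €43,500.00/€689,016.60 = 0.023867

2.39%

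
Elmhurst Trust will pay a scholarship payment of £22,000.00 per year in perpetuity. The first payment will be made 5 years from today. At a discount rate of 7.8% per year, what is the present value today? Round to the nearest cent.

£208858.92

Value at end of year 4: C / r = £22,000.00 / 0.078 = £282,051.2821
Discount to today: PV = £282,051.2821 / (1 + 0.078)^4 = £282,051.2821 / 1.350439 = £208,858.92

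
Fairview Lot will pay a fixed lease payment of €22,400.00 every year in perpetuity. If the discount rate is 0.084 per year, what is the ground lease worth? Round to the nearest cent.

€266666.67

Level perpetuity: PV = C / r = €22,400.00 / 0.084 = €266,666.67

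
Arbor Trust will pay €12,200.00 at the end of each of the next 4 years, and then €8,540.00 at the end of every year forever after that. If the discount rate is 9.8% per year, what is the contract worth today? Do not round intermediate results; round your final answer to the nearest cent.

PV of 4-year annuity: €12,200.00 × [1 − (1+0.098)^−4] / 0.098 = 38840.38220
Perpetuity value at year 4: €8,540.00 / 0.098 = 87142.85714
PV of perpetuity: 87142.85714 / (1+0.098)^4 = 59954.58961
Total PV = 38840.38220 + 59954.58961 = 98794.97180

€98794.97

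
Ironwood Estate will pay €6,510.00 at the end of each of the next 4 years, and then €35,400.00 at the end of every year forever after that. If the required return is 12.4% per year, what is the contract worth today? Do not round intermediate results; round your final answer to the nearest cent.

€198468.99

PV of 4-year annuity: €6,510.00 × [1 − (1+0.124)^−4] / 0.124 = 19607.71395
Perpetuity value at year 4: €35,400.00 / 0.124 = 285483.87097
PV of perpetuity: 285483.87097 / (1+0.124)^4 = 178861.27898
Total PV = 19607.71395 + 178861.27898 = 198468.99293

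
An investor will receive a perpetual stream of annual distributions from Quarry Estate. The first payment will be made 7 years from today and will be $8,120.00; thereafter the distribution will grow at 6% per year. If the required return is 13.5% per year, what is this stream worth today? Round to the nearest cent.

Value at end of year 6: C₁ / (r − g) = $8,120.00 / (0.135 − 0.06) = $108,266.6667
Discount to today: PV = $108,266.6667 / (1 + 0.135)^6 = $108,266.6667 / 2.137840 = $50,643.02

$50643.02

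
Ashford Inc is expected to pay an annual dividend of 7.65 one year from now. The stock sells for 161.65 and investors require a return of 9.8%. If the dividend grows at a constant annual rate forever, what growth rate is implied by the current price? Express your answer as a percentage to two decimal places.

P = D₁/(r−g) ⇒ g = r − D₁/P = 0.098 − 7.65/161.65 = 0.050676

5.07%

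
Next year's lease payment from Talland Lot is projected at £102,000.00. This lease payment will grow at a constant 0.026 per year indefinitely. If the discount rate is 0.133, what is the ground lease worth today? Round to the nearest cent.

£953271.03

Growing perpetuity: P = D₁ / (r − g) = £102,000.0000 / (0.133 − 0.026) = £953,271.03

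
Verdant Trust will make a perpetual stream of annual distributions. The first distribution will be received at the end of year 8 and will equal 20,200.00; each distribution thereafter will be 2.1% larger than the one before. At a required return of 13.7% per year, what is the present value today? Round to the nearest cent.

Value at end of year 7: C₁ / (r − g) = 20,200.00 / (0.137 − 0.021) = 174,137.9310
Discount to today: PV = 174,137.9310 / (1 + 0.137)^7 = 174,137.9310 / 2.456537 = 70,887.58

70887.58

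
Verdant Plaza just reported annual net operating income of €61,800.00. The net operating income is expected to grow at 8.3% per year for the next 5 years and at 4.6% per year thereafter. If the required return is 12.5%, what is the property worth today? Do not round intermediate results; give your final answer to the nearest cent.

€952574.88

D_1 = 66929.40000
D_2 = 72484.54020
D_3 = 78500.75704
D_4 = 85016.31987
D_5 = 92072.67442
Terminal value at year 5: TV = D_5×(1+g_2)/(r−g_2) = 96308.01744/0.079 = 1219088.82840
P_0 = D_1/(1+r)^1 + D_2/(1+r)^2 + D_3/(1+r)^3 + D_4/(1+r)^4 + D_5/(1+r)^5 + TV/(1+r)^5
    = 59492.80000 + 57271.73547 + 55133.59068 + 53075.26996 + 51093.79321 + 676507.69241 = 952574.88172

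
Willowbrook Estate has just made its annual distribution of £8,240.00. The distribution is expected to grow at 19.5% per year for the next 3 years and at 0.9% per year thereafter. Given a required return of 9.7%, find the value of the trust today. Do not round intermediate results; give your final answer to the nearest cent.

£151534.82

D_1 = 9846.80000
D_2 = 11766.92600
D_3 = 14061.47657
Terminal value at year 3: TV = D_3×(1+g_2)/(r−g_2) = 14188.02986/0.088 = 161227.61204
P_0 = D_1/(1+r)^1 + D_2/(1+r)^2 + D_3/(1+r)^3 + TV/(1+r)^3
    = 8976.11668 + 9777.99402 + 10651.50670 + 122129.20749 = 151534.82488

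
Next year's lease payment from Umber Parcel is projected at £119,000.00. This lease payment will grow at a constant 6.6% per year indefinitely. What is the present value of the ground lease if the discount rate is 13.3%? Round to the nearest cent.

Growing perpetuity: P = D₁ / (r − g) = £119,000.0000 / (0.133 − 0.066) = £1,776,119.40

£1776119.40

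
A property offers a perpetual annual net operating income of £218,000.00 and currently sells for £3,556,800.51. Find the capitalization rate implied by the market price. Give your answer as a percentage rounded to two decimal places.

6.13%

P = C/r ⇒ r = C/P = £218,000.00/£3,556,800.51 = 0.061291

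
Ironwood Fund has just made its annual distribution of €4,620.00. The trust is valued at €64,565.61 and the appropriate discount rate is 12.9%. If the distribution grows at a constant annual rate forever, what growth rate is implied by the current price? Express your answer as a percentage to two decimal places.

P = D₀(1+g)/(r−g) ⇒ P(r−g) = D₀(1+g) ⇒ g(P+D₀) = P·r − D₀
g = (P·r − D₀)/(P + D₀) = (€64,565.61×0.129 − €4,620.00) / (€64,565.61 + €4,620.00) = 0.053609

5.36%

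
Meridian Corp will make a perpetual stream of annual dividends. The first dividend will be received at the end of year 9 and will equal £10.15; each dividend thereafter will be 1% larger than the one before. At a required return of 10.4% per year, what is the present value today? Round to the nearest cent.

£48.93

Value at end of year 8: C₁ / (r − g) = £10.15 / (0.104 − 0.01) = £107.9787
Discount to today: PV = £107.9787 / (1 + 0.104)^8 = £107.9787 / 2.206747 = £48.93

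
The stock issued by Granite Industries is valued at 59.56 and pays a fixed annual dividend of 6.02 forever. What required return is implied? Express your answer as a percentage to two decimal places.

P = C/r ⇒ r = C/P = 6.02/59.56 = 0.101075

10.11%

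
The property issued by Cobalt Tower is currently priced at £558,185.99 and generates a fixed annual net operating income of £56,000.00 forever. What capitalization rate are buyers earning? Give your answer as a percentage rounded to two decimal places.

P = C/r ⇒ r = C/P = £56,000.00/£558,185.99 = 0.100325

10.03%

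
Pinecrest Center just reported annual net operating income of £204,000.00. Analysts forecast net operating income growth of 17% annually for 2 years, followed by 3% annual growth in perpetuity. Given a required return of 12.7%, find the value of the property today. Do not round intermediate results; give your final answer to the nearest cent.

D_1 = 238680.00000
D_2 = 279255.60000
Terminal value at year 2: TV = D_2×(1+g_2)/(r−g_2) = 287633.26800/0.097 = 2965291.42268
P_0 = D_1/(1+r)^1 + D_2/(1+r)^2 + TV/(1+r)^2
    = 211783.49601 + 219863.96657 + 2334637.99557 = 2766285.45815

£2766285.46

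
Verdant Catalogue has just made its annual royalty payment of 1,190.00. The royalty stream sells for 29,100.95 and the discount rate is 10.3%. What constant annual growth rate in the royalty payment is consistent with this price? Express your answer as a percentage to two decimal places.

P = D₀(1+g)/(r−g) ⇒ P(r−g) = D₀(1+g) ⇒ g(P+D₀) = P·r − D₀
g = (P·r − D₀)/(P + D₀) = (29,100.95×0.103 − 1,190.00) / (29,100.95 + 1,190.00) = 0.059668

5.97%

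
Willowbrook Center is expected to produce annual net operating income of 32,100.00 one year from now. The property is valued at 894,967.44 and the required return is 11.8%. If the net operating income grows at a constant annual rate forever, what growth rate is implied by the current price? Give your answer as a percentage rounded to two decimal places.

P = D₁/(r−g) ⇒ g = r − D₁/P = 0.118 − 32,100.00/894,967.44 = 0.082133

8.21%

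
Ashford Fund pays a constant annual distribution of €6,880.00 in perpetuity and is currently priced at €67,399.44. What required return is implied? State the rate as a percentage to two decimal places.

10.21%

P = C/r ⇒ r = C/P = €6,880.00/€67,399.44 = 0.102078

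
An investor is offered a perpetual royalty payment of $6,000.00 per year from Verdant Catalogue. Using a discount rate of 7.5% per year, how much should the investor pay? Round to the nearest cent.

Level perpetuity: PV = C / r = $6,000.00 / 0.075 = $80,000.00

$80000.00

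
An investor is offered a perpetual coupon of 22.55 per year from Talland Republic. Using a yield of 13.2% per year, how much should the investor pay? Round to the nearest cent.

170.83

Level perpetuity: PV = C / r = 22.55 / 0.132 = 170.83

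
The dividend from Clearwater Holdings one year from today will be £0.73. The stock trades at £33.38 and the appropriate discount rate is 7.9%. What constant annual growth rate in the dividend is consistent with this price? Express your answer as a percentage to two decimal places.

P = D₁/(r−g) ⇒ g = r − D₁/P = 0.079 − £0.73/£33.38 = 0.057131

5.71%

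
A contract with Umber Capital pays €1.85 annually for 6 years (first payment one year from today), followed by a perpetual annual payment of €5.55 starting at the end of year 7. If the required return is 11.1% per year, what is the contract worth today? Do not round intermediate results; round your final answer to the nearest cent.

€34.39

PV of 6-year annuity: €1.85 × [1 − (1+0.111)^−6] / 0.111 = 7.80400
Perpetuity value at year 6: €5.55 / 0.111 = 50.00000
PV of perpetuity: 50.00000 / (1+0.111)^6 = 26.58800
Total PV = 7.80400 + 26.58800 = 34.39200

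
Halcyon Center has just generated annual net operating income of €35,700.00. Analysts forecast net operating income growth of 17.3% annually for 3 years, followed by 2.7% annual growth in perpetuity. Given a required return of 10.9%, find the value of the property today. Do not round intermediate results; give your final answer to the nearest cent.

€649027.33

D_1 = 41876.10000
D_2 = 49120.66530
D_3 = 57618.54040
Terminal value at year 3: TV = D_3×(1+g_2)/(r−g_2) = 59174.24099/0.082 = 721637.08521
P_0 = D_1/(1+r)^1 + D_2/(1+r)^2 + D_3/(1+r)^3 + TV/(1+r)^3
    = 37760.23445 + 39939.36430 + 42244.25096 + 529083.48464 = 649027.33434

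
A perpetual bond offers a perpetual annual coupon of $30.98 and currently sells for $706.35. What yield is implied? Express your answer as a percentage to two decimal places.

4.39%

P = C/r ⇒ r = C/P = $30.98/$706.35 = 0.043859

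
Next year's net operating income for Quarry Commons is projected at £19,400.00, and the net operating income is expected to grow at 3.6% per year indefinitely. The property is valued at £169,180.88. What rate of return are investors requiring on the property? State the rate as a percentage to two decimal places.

15.07%

P = D₁/(r − g) ⇒ r = D₁/P + g = £19,400.0000/£169,180.88 + 0.036 = 0.114670 + 0.036 = 0.150670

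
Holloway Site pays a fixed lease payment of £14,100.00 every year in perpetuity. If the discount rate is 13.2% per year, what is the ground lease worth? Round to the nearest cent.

£106818.18

Level perpetuity: PV = C / r = £14,100.00 / 0.132 = £106,818.18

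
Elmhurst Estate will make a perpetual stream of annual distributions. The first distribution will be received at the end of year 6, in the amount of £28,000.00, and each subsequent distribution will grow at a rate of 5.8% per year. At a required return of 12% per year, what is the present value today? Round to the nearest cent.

Value at end of year 5: C₁ / (r − g) = £28,000.00 / (0.12 − 0.058) = £451,612.9032
Discount to today: PV = £451,612.9032 / (1 + 0.12)^5 = £451,612.9032 / 1.762342 = £256,257.29

£256257.29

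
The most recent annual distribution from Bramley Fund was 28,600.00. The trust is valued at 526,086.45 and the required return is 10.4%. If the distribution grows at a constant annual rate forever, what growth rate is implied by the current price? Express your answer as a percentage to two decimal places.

4.71%

P = D₀(1+g)/(r−g) ⇒ P(r−g) = D₀(1+g) ⇒ g(P+D₀) = P·r − D₀
g = (P·r − D₀)/(P + D₀) = (526,086.45×0.104 − 28,600.00) / (526,086.45 + 28,600.00) = 0.047077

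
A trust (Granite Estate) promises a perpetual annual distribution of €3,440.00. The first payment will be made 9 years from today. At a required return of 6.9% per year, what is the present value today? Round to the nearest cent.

Value at end of year 8: C / r = €3,440.00 / 0.069 = €49,855.0725
Discount to today: PV = €49,855.0725 / (1 + 0.069)^8 = €49,855.0725 / 1.705382 = €29,233.96

€29233.96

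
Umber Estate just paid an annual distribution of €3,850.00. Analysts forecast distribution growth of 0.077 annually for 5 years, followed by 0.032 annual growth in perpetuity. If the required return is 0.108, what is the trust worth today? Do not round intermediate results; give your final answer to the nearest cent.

€63056.77

D_1 = 4146.45000
D_2 = 4465.72665
D_3 = 4809.58760
D_4 = 5179.92585
D_5 = 5578.78014
Terminal value at year 5: TV = D_5×(1+g_2)/(r−g_2) = 5757.30110/0.076 = 75753.96187
P_0 = D_1/(1+r)^1 + D_2/(1+r)^2 + D_3/(1+r)^3 + D_4/(1+r)^4 + D_5/(1+r)^5 + TV/(1+r)^5
    = 3742.28339 + 3637.58052 + 3535.80706 + 3436.88105 + 3340.72282 + 45363.49938 = 63056.77422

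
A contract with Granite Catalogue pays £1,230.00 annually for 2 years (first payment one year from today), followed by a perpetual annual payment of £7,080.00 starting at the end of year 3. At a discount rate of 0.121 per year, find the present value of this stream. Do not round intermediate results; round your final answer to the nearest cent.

PV of 2-year annuity: £1,230.00 × [1 − (1+0.121)^−2] / 0.121 = 2076.03444
Perpetuity value at year 2: £7,080.00 / 0.121 = 58512.39669
PV of perpetuity: 58512.39669 / (1+0.121)^2 = 46562.53989
Total PV = 2076.03444 + 46562.53989 = 48638.57434

£48638.57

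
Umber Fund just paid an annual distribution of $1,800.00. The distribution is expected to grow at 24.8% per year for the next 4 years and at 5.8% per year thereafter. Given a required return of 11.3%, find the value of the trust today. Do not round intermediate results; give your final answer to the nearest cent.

D_1 = 2246.40000
D_2 = 2803.50720
D_3 = 3498.77699
D_4 = 4366.47368
Terminal value at year 4: TV = D_4×(1+g_2)/(r−g_2) = 4619.72915/0.055 = 83995.07548
P_0 = D_1/(1+r)^1 + D_2/(1+r)^2 + D_3/(1+r)^3 + D_4/(1+r)^4 + TV/(1+r)^4
    = 2018.32884 + 2263.13962 + 2537.64442 + 2845.44496 + 54736.01393 = 64400.57177

$64400.57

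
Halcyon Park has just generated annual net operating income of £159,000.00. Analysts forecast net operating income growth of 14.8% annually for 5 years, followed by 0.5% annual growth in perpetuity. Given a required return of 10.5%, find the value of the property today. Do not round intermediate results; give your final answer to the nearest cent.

D_1 = 182532.00000
D_2 = 209546.73600
D_3 = 240559.65293
D_4 = 276162.48156
D_5 = 317034.52883
Terminal value at year 5: TV = D_5×(1+g_2)/(r−g_2) = 318619.70148/0.1 = 3186197.01477
P_0 = D_1/(1+r)^1 + D_2/(1+r)^2 + D_3/(1+r)^3 + D_4/(1+r)^4 + D_5/(1+r)^5 + TV/(1+r)^5
    = 165187.33032 + 171615.43457 + 178293.68225 + 185231.80745 + 192439.92303 + 1934021.22644 = 2826789.40406

£2826789.40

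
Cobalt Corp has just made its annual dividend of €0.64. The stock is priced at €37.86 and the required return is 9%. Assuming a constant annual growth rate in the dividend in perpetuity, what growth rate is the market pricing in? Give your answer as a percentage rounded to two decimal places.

7.19%

P = D₀(1+g)/(r−g) ⇒ P(r−g) = D₀(1+g) ⇒ g(P+D₀) = P·r − D₀
g = (P·r − D₀)/(P + D₀) = (€37.86×0.09 − €0.64) / (€37.86 + €0.64) = 0.071881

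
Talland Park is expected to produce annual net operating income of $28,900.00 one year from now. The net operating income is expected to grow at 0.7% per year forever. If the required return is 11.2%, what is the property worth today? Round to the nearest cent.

Growing perpetuity: P = D₁ / (r − g) = $28,900.0000 / (0.112 − 0.007) = $275,238.10

$275238.10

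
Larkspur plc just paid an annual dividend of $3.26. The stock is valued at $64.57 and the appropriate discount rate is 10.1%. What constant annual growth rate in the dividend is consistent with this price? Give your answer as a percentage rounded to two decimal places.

P = D₀(1+g)/(r−g) ⇒ P(r−g) = D₀(1+g) ⇒ g(P+D₀) = P·r − D₀
g = (P·r − D₀)/(P + D₀) = ($64.57×0.101 − $3.26) / ($64.57 + $3.26) = 0.048084

4.81%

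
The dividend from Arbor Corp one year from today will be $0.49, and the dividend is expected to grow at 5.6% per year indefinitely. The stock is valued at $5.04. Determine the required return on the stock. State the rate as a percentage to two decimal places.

15.32%

P = D₁/(r − g) ⇒ r = D₁/P + g = $0.4900/$5.04 + 0.056 = 0.097222 + 0.056 = 0.153222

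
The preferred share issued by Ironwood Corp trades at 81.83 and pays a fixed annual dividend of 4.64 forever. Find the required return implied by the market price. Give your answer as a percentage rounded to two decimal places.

P = C/r ⇒ r = C/P = 4.64/81.83 = 0.056703

5.67%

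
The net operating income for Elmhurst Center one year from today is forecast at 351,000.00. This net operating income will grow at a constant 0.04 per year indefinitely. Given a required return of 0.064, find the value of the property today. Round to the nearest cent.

14625000.00

Growing perpetuity: P = D₁ / (r − g) = 351,000.0000 / (0.064 − 0.04) = 14,625,000.00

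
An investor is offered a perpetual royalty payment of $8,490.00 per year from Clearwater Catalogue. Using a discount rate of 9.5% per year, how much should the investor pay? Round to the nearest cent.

Level perpetuity: PV = C / r = $8,490.00 / 0.095 = $89,368.42

$89368.42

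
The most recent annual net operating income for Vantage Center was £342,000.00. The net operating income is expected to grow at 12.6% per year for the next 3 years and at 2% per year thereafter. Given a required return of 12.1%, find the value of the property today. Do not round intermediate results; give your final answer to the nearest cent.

D_1 = 385092.00000
D_2 = 433613.59200
D_3 = 488248.90459
Terminal value at year 3: TV = D_3×(1+g_2)/(r−g_2) = 498013.88268/0.101 = 4930830.52162
P_0 = D_1/(1+r)^1 + D_2/(1+r)^2 + D_3/(1+r)^3 + TV/(1+r)^3
    = 343525.42373 + 345057.65131 + 346596.71309 + 3500283.63716 = 4535463.42529

£4535463.43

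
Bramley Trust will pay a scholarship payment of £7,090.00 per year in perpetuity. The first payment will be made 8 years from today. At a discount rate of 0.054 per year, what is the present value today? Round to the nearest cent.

Value at end of year 7: C / r = £7,090.00 / 0.054 = £131,296.2963
Discount to today: PV = £131,296.2963 / (1 + 0.054)^7 = £131,296.2963 / 1.445055 = £90,859.05

£90859.05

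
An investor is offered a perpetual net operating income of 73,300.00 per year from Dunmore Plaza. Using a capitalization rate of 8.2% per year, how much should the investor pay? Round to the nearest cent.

893902.44

Level perpetuity: PV = C / r = 73,300.00 / 0.082 = 893,902.44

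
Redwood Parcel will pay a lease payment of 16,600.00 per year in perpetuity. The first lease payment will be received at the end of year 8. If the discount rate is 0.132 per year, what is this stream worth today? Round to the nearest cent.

Value at end of year 7: C / r = 16,600.00 / 0.132 = 125,757.5758
Discount to today: PV = 125,757.5758 / (1 + 0.132)^7 = 125,757.5758 / 2.381908 = 52,796.99

52796.99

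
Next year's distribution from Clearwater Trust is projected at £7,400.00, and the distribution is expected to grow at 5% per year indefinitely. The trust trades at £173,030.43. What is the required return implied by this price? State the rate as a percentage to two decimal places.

9.28%

P = D₁/(r − g) ⇒ r = D₁/P + g = £7,400.0000/£173,030.43 + 0.05 = 0.042767 + 0.05 = 0.092767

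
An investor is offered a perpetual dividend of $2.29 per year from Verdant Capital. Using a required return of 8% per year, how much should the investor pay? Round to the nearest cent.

Level perpetuity: PV = C / r = $2.29 / 0.08 = $28.63

$28.63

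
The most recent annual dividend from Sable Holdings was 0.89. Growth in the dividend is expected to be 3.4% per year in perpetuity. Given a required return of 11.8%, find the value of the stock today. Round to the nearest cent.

D₁ = D₀ × (1 + g) = 0.89 × 1.034 = 0.9203
Growing perpetuity: P = D₁ / (r − g) = 0.9203 / (0.118 − 0.034) = 10.96

10.96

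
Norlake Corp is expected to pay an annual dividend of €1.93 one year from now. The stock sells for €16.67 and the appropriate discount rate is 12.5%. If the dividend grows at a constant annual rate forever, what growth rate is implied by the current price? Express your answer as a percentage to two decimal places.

0.92%

P = D₁/(r−g) ⇒ g = r − D₁/P = 0.125 − €1.93/€16.67 = 0.009223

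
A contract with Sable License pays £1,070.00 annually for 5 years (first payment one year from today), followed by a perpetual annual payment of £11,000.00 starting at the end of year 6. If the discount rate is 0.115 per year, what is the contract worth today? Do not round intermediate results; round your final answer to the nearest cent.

£59408.89

PV of 5-year annuity: £1,070.00 × [1 − (1+0.115)^−5] / 0.115 = 3905.36930
Perpetuity value at year 5: £11,000.00 / 0.115 = 95652.17391
PV of perpetuity: 95652.17391 / (1+0.115)^5 = 55503.51760
Total PV = 3905.36930 + 55503.51760 = 59408.88689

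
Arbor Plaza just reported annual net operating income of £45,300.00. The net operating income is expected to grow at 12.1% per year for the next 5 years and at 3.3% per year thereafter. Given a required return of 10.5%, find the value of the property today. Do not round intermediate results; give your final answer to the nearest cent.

£934896.32

D_1 = 50781.30000
D_2 = 56925.83730
D_3 = 63813.86361
D_4 = 71535.34111
D_5 = 80191.11738
Terminal value at year 5: TV = D_5×(1+g_2)/(r−g_2) = 82837.42426/0.072 = 1150519.78137
P_0 = D_1/(1+r)^1 + D_2/(1+r)^2 + D_3/(1+r)^3 + D_4/(1+r)^4 + D_5/(1+r)^5 + TV/(1+r)^5
    = 45955.92760 + 46621.35280 + 47296.41311 + 47981.24805 + 48675.99915 + 698365.37675 = 934896.31746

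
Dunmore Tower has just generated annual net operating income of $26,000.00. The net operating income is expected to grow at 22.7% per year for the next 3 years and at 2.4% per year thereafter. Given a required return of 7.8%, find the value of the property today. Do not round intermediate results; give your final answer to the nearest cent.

D_1 = 31902.00000
D_2 = 39143.75400
D_3 = 48029.38616
Terminal value at year 3: TV = D_3×(1+g_2)/(r−g_2) = 49182.09143/0.054 = 910779.47085
P_0 = D_1/(1+r)^1 + D_2/(1+r)^2 + D_3/(1+r)^3 + TV/(1+r)^3
    = 29593.69202 + 33684.10029 + 38339.88038 + 727037.73173 = 828655.40443

$828655.40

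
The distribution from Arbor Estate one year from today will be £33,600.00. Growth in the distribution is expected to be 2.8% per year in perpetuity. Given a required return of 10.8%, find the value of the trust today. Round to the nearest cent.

£420000.00

Growing perpetuity: P = D₁ / (r − g) = £33,600.0000 / (0.108 − 0.028) = £420,000.00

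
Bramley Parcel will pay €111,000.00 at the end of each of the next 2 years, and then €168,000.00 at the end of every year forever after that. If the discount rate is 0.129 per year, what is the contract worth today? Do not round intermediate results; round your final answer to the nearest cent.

€1207119.95

PV of 2-year annuity: €111,000.00 × [1 − (1+0.129)^−2] / 0.129 = 185400.43824
Perpetuity value at year 2: €168,000.00 / 0.129 = 1302325.58140
PV of perpetuity: 1302325.58140 / (1+0.129)^2 = 1021719.51271
Total PV = 185400.43824 + 1021719.51271 = 1207119.95095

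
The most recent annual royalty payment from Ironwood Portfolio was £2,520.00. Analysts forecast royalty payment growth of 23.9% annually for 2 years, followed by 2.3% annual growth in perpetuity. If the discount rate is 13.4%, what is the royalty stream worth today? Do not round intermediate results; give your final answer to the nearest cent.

£33486.49

D_1 = 3122.28000
D_2 = 3868.50492
Terminal value at year 2: TV = D_2×(1+g_2)/(r−g_2) = 3957.48053/0.111 = 35652.97778
P_0 = D_1/(1+r)^1 + D_2/(1+r)^2 + TV/(1+r)^2
    = 2753.33333 + 3008.27160 + 27724.88155 = 33486.48649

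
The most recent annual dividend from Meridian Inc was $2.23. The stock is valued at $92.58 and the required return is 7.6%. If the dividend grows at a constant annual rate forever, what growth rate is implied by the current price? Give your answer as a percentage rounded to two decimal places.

P = D₀(1+g)/(r−g) ⇒ P(r−g) = D₀(1+g) ⇒ g(P+D₀) = P·r − D₀
g = (P·r − D₀)/(P + D₀) = ($92.58×0.076 − $2.23) / ($92.58 + $2.23) = 0.050692

5.07%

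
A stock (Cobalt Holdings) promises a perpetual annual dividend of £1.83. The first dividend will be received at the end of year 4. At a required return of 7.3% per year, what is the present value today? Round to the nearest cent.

£20.29

Value at end of year 3: C / r = £1.83 / 0.073 = £25.0685
Discount to today: PV = £25.0685 / (1 + 0.073)^3 = £25.0685 / 1.235376 = £20.29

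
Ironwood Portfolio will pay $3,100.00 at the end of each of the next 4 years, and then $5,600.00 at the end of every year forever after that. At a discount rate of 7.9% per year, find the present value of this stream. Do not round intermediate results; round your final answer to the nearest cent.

PV of 4-year annuity: $3,100.00 × [1 − (1+0.079)^−4] / 0.079 = 10290.48928
Perpetuity value at year 4: $5,600.00 / 0.079 = 70886.07595
PV of perpetuity: 70886.07595 / (1+0.079)^4 = 52296.80499
Total PV = 10290.48928 + 52296.80499 = 62587.29427

$62587.29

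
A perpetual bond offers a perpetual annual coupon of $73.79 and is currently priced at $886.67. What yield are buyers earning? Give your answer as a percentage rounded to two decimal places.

8.32%

P = C/r ⇒ r = C/P = $73.79/$886.67 = 0.083221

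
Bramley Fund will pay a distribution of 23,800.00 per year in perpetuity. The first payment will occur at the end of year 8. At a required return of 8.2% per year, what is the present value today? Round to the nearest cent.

167175.36

Value at end of year 7: C / r = 23,800.00 / 0.082 = 290,243.9024
Discount to today: PV = 290,243.9024 / (1 + 0.082)^7 = 290,243.9024 / 1.736164 = 167,175.36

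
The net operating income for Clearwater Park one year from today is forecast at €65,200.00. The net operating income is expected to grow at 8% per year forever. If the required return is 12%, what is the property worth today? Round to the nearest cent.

€1630000.00

Growing perpetuity: P = D₁ / (r − g) = €65,200.0000 / (0.12 − 0.08) = €1,630,000.00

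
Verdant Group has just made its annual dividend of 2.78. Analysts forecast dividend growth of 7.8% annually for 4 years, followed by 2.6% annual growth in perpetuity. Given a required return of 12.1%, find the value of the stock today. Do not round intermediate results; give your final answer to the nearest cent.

D_1 = 2.99684
D_2 = 3.23059
D_3 = 3.48258
D_4 = 3.75422
Terminal value at year 4: TV = D_4×(1+g_2)/(r−g_2) = 3.85183/0.095 = 40.54559
P_0 = D_1/(1+r)^1 + D_2/(1+r)^2 + D_3/(1+r)^3 + D_4/(1+r)^4 + TV/(1+r)^4
    = 2.67336 + 2.57082 + 2.47220 + 2.37737 + 25.67563 = 35.76939

35.77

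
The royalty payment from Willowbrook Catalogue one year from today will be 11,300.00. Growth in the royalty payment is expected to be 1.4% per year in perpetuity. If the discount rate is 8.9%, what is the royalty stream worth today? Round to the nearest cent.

150666.67

Growing perpetuity: P = D₁ / (r − g) = 11,300.0000 / (0.089 − 0.014) = 150,666.67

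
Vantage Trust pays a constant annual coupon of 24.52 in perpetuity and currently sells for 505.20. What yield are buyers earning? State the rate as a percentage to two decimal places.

4.85%

P = C/r ⇒ r = C/P = 24.52/505.20 = 0.048535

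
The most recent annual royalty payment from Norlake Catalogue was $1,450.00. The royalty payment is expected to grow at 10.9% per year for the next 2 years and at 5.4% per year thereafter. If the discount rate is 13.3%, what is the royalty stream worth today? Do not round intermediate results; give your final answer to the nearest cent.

D_1 = 1608.05000
D_2 = 1783.32745
Terminal value at year 2: TV = D_2×(1+g_2)/(r−g_2) = 1879.62713/0.079 = 23792.74851
P_0 = D_1/(1+r)^1 + D_2/(1+r)^2 + TV/(1+r)^2
    = 1419.28508 + 1389.22079 + 18534.66728 = 21343.17316

$21343.17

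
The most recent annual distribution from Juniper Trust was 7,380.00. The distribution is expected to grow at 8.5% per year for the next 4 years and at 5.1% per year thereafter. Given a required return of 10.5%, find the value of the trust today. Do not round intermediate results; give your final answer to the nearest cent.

D_1 = 8007.30000
D_2 = 8687.92050
D_3 = 9426.39374
D_4 = 10227.63721
Terminal value at year 4: TV = D_4×(1+g_2)/(r−g_2) = 10749.24671/0.054 = 199060.12423
P_0 = D_1/(1+r)^1 + D_2/(1+r)^2 + D_3/(1+r)^3 + D_4/(1+r)^4 + TV/(1+r)^4
    = 7246.42534 + 7115.26832 + 6986.48518 + 6860.03296 + 133516.56747 = 161724.77927

161724.78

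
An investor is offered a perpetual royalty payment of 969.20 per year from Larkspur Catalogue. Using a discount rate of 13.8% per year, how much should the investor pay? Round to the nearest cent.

7023.19

Level perpetuity: PV = C / r = 969.20 / 0.138 = 7,023.19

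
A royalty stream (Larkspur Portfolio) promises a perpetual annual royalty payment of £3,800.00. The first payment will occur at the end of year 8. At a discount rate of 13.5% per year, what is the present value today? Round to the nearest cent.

Value at end of year 7: C / r = £3,800.00 / 0.135 = £28,148.1481
Discount to today: PV = £28,148.1481 / (1 + 0.135)^7 = £28,148.1481 / 2.426448 = £11,600.56

£11600.56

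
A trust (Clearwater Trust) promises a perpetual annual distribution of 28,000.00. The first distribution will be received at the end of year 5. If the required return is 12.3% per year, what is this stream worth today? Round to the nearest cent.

Value at end of year 4: C / r = 28,000.00 / 0.123 = 227,642.2764
Discount to today: PV = 227,642.2764 / (1 + 0.123)^4 = 227,642.2764 / 1.590446 = 143,131.06

143131.06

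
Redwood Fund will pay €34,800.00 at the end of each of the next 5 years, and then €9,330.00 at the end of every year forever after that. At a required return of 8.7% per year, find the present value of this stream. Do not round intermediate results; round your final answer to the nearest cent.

PV of 5-year annuity: €34,800.00 × [1 − (1+0.087)^−5] / 0.087 = 136420.11092
Perpetuity value at year 5: €9,330.00 / 0.087 = 107241.37931
PV of perpetuity: 107241.37931 / (1+0.087)^5 = 70666.67716
Total PV = 136420.11092 + 70666.67716 = 207086.78808

€207086.79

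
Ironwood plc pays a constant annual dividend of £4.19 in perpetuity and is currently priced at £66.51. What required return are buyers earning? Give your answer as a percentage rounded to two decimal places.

6.30%

P = C/r ⇒ r = C/P = £4.19/£66.51 = 0.062998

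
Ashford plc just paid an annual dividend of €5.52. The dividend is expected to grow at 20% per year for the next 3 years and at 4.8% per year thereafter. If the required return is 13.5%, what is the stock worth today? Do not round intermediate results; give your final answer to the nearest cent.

€97.11

D_1 = 6.62400
D_2 = 7.94880
D_3 = 9.53856
Terminal value at year 3: TV = D_3×(1+g_2)/(r−g_2) = 9.99641/0.087 = 114.90127
P_0 = D_1/(1+r)^1 + D_2/(1+r)^2 + D_3/(1+r)^3 + TV/(1+r)^3
    = 5.83612 + 6.17035 + 6.52372 + 78.58457 = 97.11476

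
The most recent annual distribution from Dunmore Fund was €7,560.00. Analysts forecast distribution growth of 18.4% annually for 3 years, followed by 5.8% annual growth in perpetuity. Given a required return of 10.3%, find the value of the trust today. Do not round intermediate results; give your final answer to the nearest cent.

D_1 = 8951.04000
D_2 = 10598.03136
D_3 = 12548.06913
Terminal value at year 3: TV = D_3×(1+g_2)/(r−g_2) = 13275.85714/0.045 = 295019.04755
P_0 = D_1/(1+r)^1 + D_2/(1+r)^2 + D_3/(1+r)^3 + TV/(1+r)^3
    = 8115.17679 + 8711.12359 + 9350.83439 + 219848.50630 = 246025.64107

€246025.64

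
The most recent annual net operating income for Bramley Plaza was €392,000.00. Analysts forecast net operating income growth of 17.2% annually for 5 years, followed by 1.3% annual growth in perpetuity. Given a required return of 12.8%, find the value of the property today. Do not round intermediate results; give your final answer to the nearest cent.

€6382742.04

D_1 = 459424.00000
D_2 = 538444.92800
D_3 = 631057.45562
D_4 = 739599.33798
D_5 = 866810.42411
Terminal value at year 5: TV = D_5×(1+g_2)/(r−g_2) = 878078.95963/0.115 = 7635469.21416
P_0 = D_1/(1+r)^1 + D_2/(1+r)^2 + D_3/(1+r)^3 + D_4/(1+r)^4 + D_5/(1+r)^5 + TV/(1+r)^5
    = 407290.78014 + 423178.00915 + 439684.95277 + 456835.78427 + 474655.61982 + 4181096.89460 = 6382742.04076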